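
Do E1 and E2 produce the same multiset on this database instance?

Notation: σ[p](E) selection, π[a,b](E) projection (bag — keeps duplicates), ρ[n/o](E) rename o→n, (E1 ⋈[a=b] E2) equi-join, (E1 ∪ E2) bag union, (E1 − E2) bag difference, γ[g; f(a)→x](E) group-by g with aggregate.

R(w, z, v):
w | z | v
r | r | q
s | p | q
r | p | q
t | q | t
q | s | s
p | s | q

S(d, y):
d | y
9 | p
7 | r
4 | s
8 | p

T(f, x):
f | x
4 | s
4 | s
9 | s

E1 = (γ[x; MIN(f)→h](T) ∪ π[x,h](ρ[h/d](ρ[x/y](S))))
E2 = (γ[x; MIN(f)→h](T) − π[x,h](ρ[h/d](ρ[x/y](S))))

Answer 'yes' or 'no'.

E1 stepwise |·|:
  T → 3
  γ[x; MIN(f)→h](T) → 1
  S → 4
  ρ[x/y](S) → 4
  ρ[h/d](ρ[x/y](S)) → 4
  π[x,h](ρ[h/d](ρ[x/y](S))) → 4
  (γ[x; MIN(f)→h](T) ∪ π[x,h](ρ[h/d](ρ[x/y](S)))) → 5
E2 stepwise |·|:
  T → 3
  γ[x; MIN(f)→h](T) → 1
  S → 4
  ρ[x/y](S) → 4
  ρ[h/d](ρ[x/y](S)) → 4
  π[x,h](ρ[h/d](ρ[x/y](S))) → 4
  (γ[x; MIN(f)→h](T) − π[x,h](ρ[h/d](ρ[x/y](S)))) → 0

E1 result:
x | h
p | 8
p | 9
r | 7
s | 4
s | 4
E2 result:
x | h
(0 rows)
Witness: ('p', 9) appears 1× in E1 but 0× in E2.

no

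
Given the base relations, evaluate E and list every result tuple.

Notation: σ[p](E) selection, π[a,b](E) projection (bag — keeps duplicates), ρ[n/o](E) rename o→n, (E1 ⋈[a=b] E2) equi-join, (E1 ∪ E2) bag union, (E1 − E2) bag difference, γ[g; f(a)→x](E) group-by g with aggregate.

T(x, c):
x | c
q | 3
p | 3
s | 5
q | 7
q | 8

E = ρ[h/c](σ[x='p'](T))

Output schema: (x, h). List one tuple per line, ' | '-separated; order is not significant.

Subexpression sizes:
  T → 5
  σ[x='p'](T) → 1
  ρ[h/c](σ[x='p'](T)) → 1

== RESULT ==
x | h
p | 3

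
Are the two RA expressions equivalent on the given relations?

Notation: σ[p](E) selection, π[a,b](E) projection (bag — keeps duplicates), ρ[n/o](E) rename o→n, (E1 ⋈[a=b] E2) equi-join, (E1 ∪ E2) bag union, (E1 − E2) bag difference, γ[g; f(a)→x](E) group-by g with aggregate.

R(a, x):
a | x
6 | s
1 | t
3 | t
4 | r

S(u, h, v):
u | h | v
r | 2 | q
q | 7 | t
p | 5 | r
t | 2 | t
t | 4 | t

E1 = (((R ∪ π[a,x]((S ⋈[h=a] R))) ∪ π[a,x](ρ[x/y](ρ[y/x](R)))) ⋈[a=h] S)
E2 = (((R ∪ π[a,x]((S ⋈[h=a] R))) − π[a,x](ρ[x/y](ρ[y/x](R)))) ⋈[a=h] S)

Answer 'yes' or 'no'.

E1 stepwise |·|:
  R → 4
  S → 5
  R → 4
  (S ⋈[h=a] R) → 1
  π[a,x]((S ⋈[h=a] R)) → 1
  (R ∪ π[a,x]((S ⋈[h=a] R))) → 5
  R → 4
  ρ[y/x](R) → 4
  ρ[x/y](ρ[y/x](R)) → 4
  π[a,x](ρ[x/y](ρ[y/x](R))) → 4
  ((R ∪ π[a,x]((S ⋈[h=a] R))) ∪ π[a,x](ρ[x/y](ρ[y/x](R)))) → 9
  S → 5
  (((R ∪ π[a,x]((S ⋈[h=a] R))) ∪ π[a,x](ρ[x/y](ρ[y/x](R)))) ⋈[a=h] S) → 3
E2 stepwise |·|:
  R → 4
  S → 5
  R → 4
  (S ⋈[h=a] R) → 1
  π[a,x]((S ⋈[h=a] R)) → 1
  (R ∪ π[a,x]((S ⋈[h=a] R))) → 5
  R → 4
  ρ[y/x](R) → 4
  ρ[x/y](ρ[y/x](R)) → 4
  π[a,x](ρ[x/y](ρ[y/x](R))) → 4
  ((R ∪ π[a,x]((S ⋈[h=a] R))) − π[a,x](ρ[x/y](ρ[y/x](R)))) → 1
  S → 5
  (((R ∪ π[a,x]((S ⋈[h=a] R))) − π[a,x](ρ[x/y](ρ[y/x](R)))) ⋈[a=h] S) → 1

E1 result:
a | x | u | h | v
4 | r | t | 4 | t
4 | r | t | 4 | t
4 | r | t | 4 | t
E2 result:
a | x | u | h | v
4 | r | t | 4 | t
Witness: (4, 'r', 't', 4, 't') appears 3× in E1 but 1× in E2.

no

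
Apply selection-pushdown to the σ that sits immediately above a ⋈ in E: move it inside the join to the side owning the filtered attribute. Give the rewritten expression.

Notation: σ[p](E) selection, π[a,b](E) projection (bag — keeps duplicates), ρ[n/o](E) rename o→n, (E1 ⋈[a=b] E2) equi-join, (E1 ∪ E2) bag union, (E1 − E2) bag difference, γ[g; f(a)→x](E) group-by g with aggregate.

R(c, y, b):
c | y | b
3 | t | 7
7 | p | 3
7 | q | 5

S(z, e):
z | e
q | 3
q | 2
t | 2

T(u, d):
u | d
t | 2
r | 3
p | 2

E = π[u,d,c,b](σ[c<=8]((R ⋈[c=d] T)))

σ filters on c, owned by the left side.
E' = π[u,d,c,b]((σ[c<=8](R) ⋈[c=d] T))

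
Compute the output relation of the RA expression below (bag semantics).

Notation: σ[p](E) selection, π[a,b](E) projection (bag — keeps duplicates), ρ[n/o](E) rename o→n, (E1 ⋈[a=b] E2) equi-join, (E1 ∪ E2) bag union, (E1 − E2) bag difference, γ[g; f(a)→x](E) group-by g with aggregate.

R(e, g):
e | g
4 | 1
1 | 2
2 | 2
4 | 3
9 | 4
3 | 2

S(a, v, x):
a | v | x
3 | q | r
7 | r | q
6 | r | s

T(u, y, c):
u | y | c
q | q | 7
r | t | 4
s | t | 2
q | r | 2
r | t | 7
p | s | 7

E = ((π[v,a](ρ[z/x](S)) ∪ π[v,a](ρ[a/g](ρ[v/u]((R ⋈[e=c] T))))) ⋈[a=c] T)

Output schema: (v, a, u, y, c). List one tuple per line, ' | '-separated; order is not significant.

Per-node cardinality:
  S → 3
  ρ[z/x](S) → 3
  π[v,a](ρ[z/x](S)) → 3
  R → 6
  T → 6
  (R ⋈[e=c] T) → 4
  ρ[v/u]((R ⋈[e=c] T)) → 4
  ρ[a/g](ρ[v/u]((R ⋈[e=c] T))) → 4
  π[v,a](ρ[a/g](ρ[v/u]((R ⋈[e=c] T)))) → 4
  (π[v,a](ρ[z/x](S)) ∪ π[v,a](ρ[a/g](ρ[v/u]((R ⋈[e=c] T))))) → 7
  T → 6
  ((π[v,a](ρ[z/x](S)) ∪ π[v,a](ρ[a/g](ρ[v/u]((R ⋈[e=c] T))))) ⋈[a=c] T) → 7

== RESULT ==
v | a | u | y | c
q | 2 | q | r | 2
q | 2 | s | t | 2
r | 7 | p | s | 7
r | 7 | q | q | 7
r | 7 | r | t | 7
s | 2 | q | r | 2
s | 2 | s | t | 2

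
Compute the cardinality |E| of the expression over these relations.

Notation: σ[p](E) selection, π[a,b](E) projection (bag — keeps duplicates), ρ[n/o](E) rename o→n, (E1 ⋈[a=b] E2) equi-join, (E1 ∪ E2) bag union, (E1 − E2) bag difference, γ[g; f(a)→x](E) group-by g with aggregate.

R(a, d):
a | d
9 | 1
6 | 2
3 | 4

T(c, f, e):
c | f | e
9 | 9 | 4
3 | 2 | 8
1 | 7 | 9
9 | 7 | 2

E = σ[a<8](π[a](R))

Row counts bottom-up:
  R → 3
  π[a](R) → 3
  σ[a<8](π[a](R)) → 2

|E| = 2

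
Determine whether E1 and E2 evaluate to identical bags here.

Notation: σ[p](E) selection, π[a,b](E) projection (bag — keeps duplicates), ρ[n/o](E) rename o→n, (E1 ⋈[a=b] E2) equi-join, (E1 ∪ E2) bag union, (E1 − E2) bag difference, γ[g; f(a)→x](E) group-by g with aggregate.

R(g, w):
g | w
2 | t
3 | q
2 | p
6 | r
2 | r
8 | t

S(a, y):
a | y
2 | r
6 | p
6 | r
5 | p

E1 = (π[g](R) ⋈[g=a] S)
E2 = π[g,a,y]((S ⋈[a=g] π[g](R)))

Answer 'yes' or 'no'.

E1 row counts bottom-up:
  R → 6
  π[g](R) → 6
  S → 4
  (π[g](R) ⋈[g=a] S) → 5
E2 row counts bottom-up:
  S → 4
  R → 6
  π[g](R) → 6
  (S ⋈[a=g] π[g](R)) → 5
  π[g,a,y]((S ⋈[a=g] π[g](R))) → 5

E1 and E2 produce the same multiset:
g | a | y
2 | 2 | r
2 | 2 | r
2 | 2 | r
6 | 6 | p
6 | 6 | r

yes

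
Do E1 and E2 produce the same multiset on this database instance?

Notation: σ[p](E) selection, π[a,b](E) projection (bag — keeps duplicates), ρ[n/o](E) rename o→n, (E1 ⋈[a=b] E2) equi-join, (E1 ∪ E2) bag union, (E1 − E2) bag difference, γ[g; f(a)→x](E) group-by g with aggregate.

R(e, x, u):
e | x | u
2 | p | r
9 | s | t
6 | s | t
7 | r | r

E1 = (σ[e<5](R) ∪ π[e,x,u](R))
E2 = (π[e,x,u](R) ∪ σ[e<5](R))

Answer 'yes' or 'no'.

E1 per-node cardinality:
  R → 4
  σ[e<5](R) → 1
  R → 4
  π[e,x,u](R) → 4
  (σ[e<5](R) ∪ π[e,x,u](R)) → 5
E2 per-node cardinality:
  R → 4
  π[e,x,u](R) → 4
  R → 4
  σ[e<5](R) → 1
  (π[e,x,u](R) ∪ σ[e<5](R)) → 5

E1 and E2 produce the same multiset:
e | x | u
2 | p | r
2 | p | r
6 | s | t
7 | r | r
9 | s | t

yes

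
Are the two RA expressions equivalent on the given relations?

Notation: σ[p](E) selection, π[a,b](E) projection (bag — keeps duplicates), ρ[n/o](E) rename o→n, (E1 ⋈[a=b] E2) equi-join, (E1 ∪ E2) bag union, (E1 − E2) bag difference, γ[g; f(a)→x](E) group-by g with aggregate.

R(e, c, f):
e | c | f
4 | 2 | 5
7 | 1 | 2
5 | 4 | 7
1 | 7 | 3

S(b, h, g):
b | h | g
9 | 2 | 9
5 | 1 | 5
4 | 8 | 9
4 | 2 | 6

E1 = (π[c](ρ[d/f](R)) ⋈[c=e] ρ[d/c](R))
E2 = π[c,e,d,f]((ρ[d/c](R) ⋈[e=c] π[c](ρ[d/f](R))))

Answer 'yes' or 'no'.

E1 per-node cardinality:
  R → 4
  ρ[d/f](R) → 4
  π[c](ρ[d/f](R)) → 4
  R → 4
  ρ[d/c](R) → 4
  (π[c](ρ[d/f](R)) ⋈[c=e] ρ[d/c](R)) → 3
E2 per-node cardinality:
  R → 4
  ρ[d/c](R) → 4
  R → 4
  ρ[d/f](R) → 4
  π[c](ρ[d/f](R)) → 4
  (ρ[d/c](R) ⋈[e=c] π[c](ρ[d/f](R))) → 3
  π[c,e,d,f]((ρ[d/c](R) ⋈[e=c] π[c](ρ[d/f](R)))) → 3

E1 and E2 produce the same multiset:
c | e | d | f
1 | 1 | 7 | 3
4 | 4 | 2 | 5
7 | 7 | 1 | 2

yes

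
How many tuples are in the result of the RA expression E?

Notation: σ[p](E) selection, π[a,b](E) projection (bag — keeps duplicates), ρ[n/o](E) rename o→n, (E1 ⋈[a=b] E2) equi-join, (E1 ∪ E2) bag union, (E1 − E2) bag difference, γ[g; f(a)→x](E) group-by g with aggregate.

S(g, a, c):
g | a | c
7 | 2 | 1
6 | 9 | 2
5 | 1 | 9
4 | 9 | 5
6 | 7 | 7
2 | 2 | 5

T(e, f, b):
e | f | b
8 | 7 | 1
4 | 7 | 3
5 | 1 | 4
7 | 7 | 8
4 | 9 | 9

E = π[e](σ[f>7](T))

Row counts bottom-up:
  T → 5
  σ[f>7](T) → 1
  π[e](σ[f>7](T)) → 1

|E| = 1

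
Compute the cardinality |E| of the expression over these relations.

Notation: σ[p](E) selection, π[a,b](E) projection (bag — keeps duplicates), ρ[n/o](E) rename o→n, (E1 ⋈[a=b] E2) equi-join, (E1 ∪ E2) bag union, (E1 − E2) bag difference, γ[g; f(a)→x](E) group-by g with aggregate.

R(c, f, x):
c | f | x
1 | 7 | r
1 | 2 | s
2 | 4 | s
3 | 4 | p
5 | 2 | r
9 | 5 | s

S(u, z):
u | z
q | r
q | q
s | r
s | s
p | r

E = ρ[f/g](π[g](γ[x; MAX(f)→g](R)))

Row counts bottom-up:
  R → 6
  γ[x; MAX(f)→g](R) → 3
  π[g](γ[x; MAX(f)→g](R)) → 3
  ρ[f/g](π[g](γ[x; MAX(f)→g](R))) → 3

|E| = 3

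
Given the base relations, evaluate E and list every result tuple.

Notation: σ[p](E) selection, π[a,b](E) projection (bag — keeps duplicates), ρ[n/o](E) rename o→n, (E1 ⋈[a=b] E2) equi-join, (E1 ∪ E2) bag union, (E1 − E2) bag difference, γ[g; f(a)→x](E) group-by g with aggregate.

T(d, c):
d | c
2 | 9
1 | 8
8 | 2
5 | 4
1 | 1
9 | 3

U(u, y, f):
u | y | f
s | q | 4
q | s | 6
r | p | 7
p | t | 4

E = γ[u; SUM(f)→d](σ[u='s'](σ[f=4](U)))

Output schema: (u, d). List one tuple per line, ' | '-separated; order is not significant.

Row counts bottom-up:
  U → 4
  σ[f=4](U) → 2
  σ[u='s'](σ[f=4](U)) → 1
  γ[u; SUM(f)→d](σ[u='s'](σ[f=4](U))) → 1

== RESULT ==
u | d
s | 4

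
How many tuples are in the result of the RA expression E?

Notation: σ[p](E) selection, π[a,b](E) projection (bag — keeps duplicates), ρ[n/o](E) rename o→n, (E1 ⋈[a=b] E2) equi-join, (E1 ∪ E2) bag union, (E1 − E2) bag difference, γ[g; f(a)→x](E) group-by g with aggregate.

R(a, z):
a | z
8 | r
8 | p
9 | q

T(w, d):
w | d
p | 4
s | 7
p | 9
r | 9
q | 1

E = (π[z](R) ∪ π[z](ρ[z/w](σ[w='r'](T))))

Subexpression sizes:
  R → 3
  π[z](R) → 3
  T → 5
  σ[w='r'](T) → 1
  ρ[z/w](σ[w='r'](T)) → 1
  π[z](ρ[z/w](σ[w='r'](T))) → 1
  (π[z](R) ∪ π[z](ρ[z/w](σ[w='r'](T)))) → 4

|E| = 4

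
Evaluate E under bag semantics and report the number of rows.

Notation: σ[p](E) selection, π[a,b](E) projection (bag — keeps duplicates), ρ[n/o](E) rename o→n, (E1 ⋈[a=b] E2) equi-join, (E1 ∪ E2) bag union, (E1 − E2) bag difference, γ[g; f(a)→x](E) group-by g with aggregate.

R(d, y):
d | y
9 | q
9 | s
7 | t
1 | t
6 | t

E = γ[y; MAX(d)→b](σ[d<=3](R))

Per-node cardinality:
  R → 5
  σ[d<=3](R) → 1
  γ[y; MAX(d)→b](σ[d<=3](R)) → 1

|E| = 1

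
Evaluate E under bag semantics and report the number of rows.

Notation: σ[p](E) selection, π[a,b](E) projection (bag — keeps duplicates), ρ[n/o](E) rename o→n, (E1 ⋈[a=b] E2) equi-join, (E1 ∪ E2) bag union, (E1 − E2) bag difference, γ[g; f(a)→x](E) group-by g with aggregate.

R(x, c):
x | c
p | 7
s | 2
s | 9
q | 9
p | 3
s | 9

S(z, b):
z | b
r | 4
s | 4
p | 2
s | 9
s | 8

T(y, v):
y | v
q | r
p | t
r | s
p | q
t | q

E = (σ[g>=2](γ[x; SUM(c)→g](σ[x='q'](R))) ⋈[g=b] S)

Stepwise |·|:
  R → 6
  σ[x='q'](R) → 1
  γ[x; SUM(c)→g](σ[x='q'](R)) → 1
  σ[g>=2](γ[x; SUM(c)→g](σ[x='q'](R))) → 1
  S → 5
  (σ[g>=2](γ[x; SUM(c)→g](σ[x='q'](R))) ⋈[g=b] S) → 1

|E| = 1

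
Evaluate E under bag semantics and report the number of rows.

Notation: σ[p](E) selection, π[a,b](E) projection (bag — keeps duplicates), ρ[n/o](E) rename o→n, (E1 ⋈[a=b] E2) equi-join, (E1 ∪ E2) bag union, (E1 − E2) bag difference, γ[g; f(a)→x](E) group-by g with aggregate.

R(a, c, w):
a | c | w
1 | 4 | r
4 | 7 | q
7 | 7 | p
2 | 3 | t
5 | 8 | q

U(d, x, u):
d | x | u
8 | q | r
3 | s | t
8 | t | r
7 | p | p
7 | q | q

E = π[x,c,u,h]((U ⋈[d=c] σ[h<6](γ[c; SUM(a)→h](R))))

Stepwise |·|:
  U → 5
  R → 5
  γ[c; SUM(a)→h](R) → 4
  σ[h<6](γ[c; SUM(a)→h](R)) → 3
  (U ⋈[d=c] σ[h<6](γ[c; SUM(a)→h](R))) → 3
  π[x,c,u,h]((U ⋈[d=c] σ[h<6](γ[c; SUM(a)→h](R)))) → 3

|E| = 3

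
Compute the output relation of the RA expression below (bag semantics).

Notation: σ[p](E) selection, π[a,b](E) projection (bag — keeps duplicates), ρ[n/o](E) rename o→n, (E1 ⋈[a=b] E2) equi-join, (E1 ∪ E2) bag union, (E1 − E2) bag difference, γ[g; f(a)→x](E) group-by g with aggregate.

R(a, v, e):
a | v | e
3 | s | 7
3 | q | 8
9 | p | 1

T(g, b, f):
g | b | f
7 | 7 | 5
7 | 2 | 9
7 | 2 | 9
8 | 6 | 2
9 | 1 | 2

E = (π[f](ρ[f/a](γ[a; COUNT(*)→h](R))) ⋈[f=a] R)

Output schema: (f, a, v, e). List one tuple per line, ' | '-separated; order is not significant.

Stepwise |·|:
  R → 3
  γ[a; COUNT(*)→h](R) → 2
  ρ[f/a](γ[a; COUNT(*)→h](R)) → 2
  π[f](ρ[f/a](γ[a; COUNT(*)→h](R))) → 2
  R → 3
  (π[f](ρ[f/a](γ[a; COUNT(*)→h](R))) ⋈[f=a] R) → 3

== RESULT ==
f | a | v | e
3 | 3 | q | 8
3 | 3 | s | 7
9 | 9 | p | 1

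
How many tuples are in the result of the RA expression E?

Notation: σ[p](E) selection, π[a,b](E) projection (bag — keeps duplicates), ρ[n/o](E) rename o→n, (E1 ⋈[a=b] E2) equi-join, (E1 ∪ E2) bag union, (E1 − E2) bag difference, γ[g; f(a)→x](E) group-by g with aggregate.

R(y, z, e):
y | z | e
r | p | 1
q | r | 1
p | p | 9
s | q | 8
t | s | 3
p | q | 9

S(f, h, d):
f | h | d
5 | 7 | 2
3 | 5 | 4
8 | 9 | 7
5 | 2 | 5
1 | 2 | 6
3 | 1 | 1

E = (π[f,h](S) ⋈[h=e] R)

Per-node cardinality:
  S → 6
  π[f,h](S) → 6
  R → 6
  (π[f,h](S) ⋈[h=e] R) → 4

|E| = 4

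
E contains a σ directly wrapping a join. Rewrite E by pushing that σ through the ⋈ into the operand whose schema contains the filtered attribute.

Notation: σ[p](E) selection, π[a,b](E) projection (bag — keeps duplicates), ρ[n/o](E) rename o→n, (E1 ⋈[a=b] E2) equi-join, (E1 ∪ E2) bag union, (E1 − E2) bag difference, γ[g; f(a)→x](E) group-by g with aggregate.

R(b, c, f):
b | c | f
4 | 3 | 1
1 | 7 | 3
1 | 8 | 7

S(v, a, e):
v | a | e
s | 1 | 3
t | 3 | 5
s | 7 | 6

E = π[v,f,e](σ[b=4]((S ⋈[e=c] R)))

σ filters on b, owned by the right side.
E' = π[v,f,e]((S ⋈[e=c] σ[b=4](R)))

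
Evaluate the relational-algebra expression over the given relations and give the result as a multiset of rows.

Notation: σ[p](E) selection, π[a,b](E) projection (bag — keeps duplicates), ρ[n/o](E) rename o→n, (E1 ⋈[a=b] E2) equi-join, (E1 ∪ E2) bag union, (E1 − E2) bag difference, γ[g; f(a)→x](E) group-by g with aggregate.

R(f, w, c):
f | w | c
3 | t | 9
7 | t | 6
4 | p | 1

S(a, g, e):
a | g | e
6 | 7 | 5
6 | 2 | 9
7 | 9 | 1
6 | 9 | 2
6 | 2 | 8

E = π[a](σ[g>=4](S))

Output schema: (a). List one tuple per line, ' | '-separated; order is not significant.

Stepwise |·|:
  S → 5
  σ[g>=4](S) → 3
  π[a](σ[g>=4](S)) → 3

== RESULT ==
a
6
6
7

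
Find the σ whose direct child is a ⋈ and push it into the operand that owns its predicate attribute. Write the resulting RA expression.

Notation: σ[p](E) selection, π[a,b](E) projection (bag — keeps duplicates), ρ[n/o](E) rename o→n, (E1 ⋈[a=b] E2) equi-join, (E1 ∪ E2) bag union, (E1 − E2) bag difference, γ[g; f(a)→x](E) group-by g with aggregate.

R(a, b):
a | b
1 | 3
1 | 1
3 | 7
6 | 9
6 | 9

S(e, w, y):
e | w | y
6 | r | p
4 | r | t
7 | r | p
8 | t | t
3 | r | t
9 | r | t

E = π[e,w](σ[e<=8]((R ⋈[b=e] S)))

σ filters on e, owned by the right side.
E' = π[e,w]((R ⋈[b=e] σ[e<=8](S)))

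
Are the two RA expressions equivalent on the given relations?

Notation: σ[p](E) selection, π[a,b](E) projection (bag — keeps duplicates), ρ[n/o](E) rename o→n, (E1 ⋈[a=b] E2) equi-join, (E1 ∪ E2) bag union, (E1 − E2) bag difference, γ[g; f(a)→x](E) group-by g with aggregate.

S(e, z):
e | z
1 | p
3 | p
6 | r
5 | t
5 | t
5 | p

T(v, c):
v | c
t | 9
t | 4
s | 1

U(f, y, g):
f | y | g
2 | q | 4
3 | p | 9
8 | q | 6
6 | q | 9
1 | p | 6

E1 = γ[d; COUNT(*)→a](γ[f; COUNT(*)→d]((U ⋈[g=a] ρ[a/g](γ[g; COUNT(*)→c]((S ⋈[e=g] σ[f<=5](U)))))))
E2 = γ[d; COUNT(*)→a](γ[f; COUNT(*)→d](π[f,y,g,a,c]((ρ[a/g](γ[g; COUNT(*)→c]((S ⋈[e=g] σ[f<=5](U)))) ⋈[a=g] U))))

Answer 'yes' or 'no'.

E1 row counts bottom-up:
  U → 5
  S → 6
  U → 5
  σ[f<=5](U) → 3
  (S ⋈[e=g] σ[f<=5](U)) → 1
  γ[g; COUNT(*)→c]((S ⋈[e=g] σ[f<=5](U))) → 1
  ρ[a/g](γ[g; COUNT(*)→c]((S ⋈[e=g] σ[f<=5](U)))) → 1
  (U ⋈[g=a] ρ[a/g](γ[g; COUNT(*)→c]((S ⋈[e=g] σ[f<=5](U))))) → 2
  γ[f; COUNT(*)→d]((U ⋈[g=a] ρ[a/g](γ[g; COUNT(*)→c]((S ⋈[e=g] σ[f<=5](U)))))) → 2
  γ[d; COUNT(*)→a](γ[f; COUNT(*)→d]((U ⋈[g=a] ρ[a/g](γ[g; COUNT(*)→c]((S ⋈[e=g] σ[f<=5](U))))))) → 1
E2 row counts bottom-up:
  S → 6
  U → 5
  σ[f<=5](U) → 3
  (S ⋈[e=g] σ[f<=5](U)) → 1
  γ[g; COUNT(*)→c]((S ⋈[e=g] σ[f<=5](U))) → 1
  ρ[a/g](γ[g; COUNT(*)→c]((S ⋈[e=g] σ[f<=5](U)))) → 1
  U → 5
  (ρ[a/g](γ[g; COUNT(*)→c]((S ⋈[e=g] σ[f<=5](U)))) ⋈[a=g] U) → 2
  π[f,y,g,a,c]((ρ[a/g](γ[g; COUNT(*)→c]((S ⋈[e=g] σ[f<=5](U)))) ⋈[a=g] U)) → 2
  γ[f; COUNT(*)→d](π[f,y,g,a,c]((ρ[a/g](γ[g; COUNT(*)→c]((S ⋈[e=g] σ[f<=5](U)))) ⋈[a=g] U))) → 2
  γ[d; COUNT(*)→a](γ[f; COUNT(*)→d](π[f,y,g,a,c]((ρ[a/g](γ[g; COUNT(*)→c]((S ⋈[e=g] σ[f<=5](U)))) ⋈[a=g] U)))) → 1

E1 and E2 produce the same multiset:
d | a
1 | 2

yes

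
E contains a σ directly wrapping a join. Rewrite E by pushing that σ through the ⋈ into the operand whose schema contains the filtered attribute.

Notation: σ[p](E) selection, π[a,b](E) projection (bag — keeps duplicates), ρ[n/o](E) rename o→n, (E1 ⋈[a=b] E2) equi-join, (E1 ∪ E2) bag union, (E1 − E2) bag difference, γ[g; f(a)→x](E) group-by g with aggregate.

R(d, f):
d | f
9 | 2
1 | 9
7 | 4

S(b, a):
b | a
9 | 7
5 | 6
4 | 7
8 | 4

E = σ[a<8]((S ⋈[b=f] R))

σ filters on a, owned by the left side.
E' = (σ[a<8](S) ⋈[b=f] R)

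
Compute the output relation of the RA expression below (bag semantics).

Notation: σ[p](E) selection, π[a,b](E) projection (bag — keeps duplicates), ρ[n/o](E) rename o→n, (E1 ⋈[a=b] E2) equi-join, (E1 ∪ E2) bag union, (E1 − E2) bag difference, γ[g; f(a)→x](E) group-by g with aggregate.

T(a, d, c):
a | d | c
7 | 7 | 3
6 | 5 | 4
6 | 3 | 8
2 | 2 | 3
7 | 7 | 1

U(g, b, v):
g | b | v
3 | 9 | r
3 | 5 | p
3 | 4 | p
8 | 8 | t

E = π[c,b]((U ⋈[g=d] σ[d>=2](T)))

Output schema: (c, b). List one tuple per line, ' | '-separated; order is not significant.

Stepwise |·|:
  U → 4
  T → 5
  σ[d>=2](T) → 5
  (U ⋈[g=d] σ[d>=2](T)) → 3
  π[c,b]((U ⋈[g=d] σ[d>=2](T))) → 3

== RESULT ==
c | b
8 | 4
8 | 5
8 | 9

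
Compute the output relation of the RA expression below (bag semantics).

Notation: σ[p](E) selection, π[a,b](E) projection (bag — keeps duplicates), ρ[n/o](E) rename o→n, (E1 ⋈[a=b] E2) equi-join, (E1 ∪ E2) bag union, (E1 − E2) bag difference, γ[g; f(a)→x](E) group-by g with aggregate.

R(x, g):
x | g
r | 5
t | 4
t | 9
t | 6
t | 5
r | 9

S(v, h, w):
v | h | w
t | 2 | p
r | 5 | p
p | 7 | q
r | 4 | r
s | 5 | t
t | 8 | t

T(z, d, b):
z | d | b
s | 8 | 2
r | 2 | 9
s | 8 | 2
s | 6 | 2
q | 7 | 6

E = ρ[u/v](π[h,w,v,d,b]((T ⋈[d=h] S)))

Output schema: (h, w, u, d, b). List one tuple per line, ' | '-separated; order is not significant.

Row counts bottom-up:
  T → 5
  S → 6
  (T ⋈[d=h] S) → 4
  π[h,w,v,d,b]((T ⋈[d=h] S)) → 4
  ρ[u/v](π[h,w,v,d,b]((T ⋈[d=h] S))) → 4

== RESULT ==
h | w | u | d | b
2 | p | t | 2 | 9
7 | q | p | 7 | 6
8 | t | t | 8 | 2
8 | t | t | 8 | 2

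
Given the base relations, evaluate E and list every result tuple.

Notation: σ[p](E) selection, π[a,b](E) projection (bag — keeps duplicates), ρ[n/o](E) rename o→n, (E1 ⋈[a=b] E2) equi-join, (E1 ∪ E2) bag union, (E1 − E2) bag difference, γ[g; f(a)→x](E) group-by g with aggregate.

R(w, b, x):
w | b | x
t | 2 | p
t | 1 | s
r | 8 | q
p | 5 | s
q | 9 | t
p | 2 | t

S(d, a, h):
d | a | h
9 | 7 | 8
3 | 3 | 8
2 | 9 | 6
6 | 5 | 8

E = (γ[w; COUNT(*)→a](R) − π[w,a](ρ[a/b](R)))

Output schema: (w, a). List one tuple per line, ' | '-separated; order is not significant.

Row counts bottom-up:
  R → 6
  γ[w; COUNT(*)→a](R) → 4
  R → 6
  ρ[a/b](R) → 6
  π[w,a](ρ[a/b](R)) → 6
  (γ[w; COUNT(*)→a](R) − π[w,a](ρ[a/b](R))) → 2

== RESULT ==
w | a
q | 1
r | 1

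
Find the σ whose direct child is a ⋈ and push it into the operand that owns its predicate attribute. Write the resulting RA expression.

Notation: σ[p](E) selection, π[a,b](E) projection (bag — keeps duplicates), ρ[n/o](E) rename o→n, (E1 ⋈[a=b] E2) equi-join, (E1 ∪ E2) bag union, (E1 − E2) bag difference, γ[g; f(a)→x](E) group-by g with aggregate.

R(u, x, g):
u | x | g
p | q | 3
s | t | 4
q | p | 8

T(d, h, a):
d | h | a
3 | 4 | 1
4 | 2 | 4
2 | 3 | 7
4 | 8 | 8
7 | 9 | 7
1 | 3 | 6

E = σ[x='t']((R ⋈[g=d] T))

σ filters on x, owned by the left side.
E' = (σ[x='t'](R) ⋈[g=d] T)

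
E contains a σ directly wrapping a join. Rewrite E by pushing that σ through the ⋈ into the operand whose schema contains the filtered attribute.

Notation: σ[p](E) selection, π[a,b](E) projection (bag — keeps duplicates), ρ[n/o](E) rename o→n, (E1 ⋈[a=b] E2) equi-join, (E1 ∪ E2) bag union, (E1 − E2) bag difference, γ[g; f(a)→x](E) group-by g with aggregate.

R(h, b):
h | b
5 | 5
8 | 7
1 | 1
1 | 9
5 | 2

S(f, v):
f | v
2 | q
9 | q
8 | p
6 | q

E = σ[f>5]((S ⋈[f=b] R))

σ filters on f, owned by the left side.
E' = (σ[f>5](S) ⋈[f=b] R)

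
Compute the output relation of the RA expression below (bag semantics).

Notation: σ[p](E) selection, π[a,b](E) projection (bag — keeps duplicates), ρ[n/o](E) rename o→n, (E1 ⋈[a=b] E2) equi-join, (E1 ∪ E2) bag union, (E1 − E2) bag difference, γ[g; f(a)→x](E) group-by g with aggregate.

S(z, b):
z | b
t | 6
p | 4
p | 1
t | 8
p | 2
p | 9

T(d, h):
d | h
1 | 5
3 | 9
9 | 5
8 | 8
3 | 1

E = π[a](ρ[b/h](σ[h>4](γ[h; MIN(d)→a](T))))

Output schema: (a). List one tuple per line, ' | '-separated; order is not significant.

Per-node cardinality:
  T → 5
  γ[h; MIN(d)→a](T) → 4
  σ[h>4](γ[h; MIN(d)→a](T)) → 3
  ρ[b/h](σ[h>4](γ[h; MIN(d)→a](T))) → 3
  π[a](ρ[b/h](σ[h>4](γ[h; MIN(d)→a](T)))) → 3

== RESULT ==
a
1
3
8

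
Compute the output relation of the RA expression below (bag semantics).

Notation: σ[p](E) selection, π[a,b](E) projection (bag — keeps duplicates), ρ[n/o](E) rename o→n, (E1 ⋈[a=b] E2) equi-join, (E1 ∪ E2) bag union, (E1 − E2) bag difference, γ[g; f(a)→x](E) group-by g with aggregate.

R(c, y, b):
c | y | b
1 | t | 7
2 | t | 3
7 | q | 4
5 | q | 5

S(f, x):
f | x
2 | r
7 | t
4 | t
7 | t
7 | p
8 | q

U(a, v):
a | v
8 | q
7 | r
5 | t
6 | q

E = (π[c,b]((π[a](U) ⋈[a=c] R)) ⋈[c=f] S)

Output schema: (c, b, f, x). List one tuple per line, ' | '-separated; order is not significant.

Per-node cardinality:
  U → 4
  π[a](U) → 4
  R → 4
  (π[a](U) ⋈[a=c] R) → 2
  π[c,b]((π[a](U) ⋈[a=c] R)) → 2
  S → 6
  (π[c,b]((π[a](U) ⋈[a=c] R)) ⋈[c=f] S) → 3

== RESULT ==
c | b | f | x
7 | 4 | 7 | p
7 | 4 | 7 | t
7 | 4 | 7 | t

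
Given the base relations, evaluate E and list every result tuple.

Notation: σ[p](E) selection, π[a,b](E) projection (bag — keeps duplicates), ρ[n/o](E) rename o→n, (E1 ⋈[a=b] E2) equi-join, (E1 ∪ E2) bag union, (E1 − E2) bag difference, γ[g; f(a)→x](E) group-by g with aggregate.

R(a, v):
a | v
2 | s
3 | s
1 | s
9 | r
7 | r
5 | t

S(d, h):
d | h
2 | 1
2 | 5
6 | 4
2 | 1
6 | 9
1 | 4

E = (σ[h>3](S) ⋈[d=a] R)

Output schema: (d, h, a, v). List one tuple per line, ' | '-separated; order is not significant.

Per-node cardinality:
  S → 6
  σ[h>3](S) → 4
  R → 6
  (σ[h>3](S) ⋈[d=a] R) → 2

== RESULT ==
d | h | a | v
1 | 4 | 1 | s
2 | 5 | 2 | s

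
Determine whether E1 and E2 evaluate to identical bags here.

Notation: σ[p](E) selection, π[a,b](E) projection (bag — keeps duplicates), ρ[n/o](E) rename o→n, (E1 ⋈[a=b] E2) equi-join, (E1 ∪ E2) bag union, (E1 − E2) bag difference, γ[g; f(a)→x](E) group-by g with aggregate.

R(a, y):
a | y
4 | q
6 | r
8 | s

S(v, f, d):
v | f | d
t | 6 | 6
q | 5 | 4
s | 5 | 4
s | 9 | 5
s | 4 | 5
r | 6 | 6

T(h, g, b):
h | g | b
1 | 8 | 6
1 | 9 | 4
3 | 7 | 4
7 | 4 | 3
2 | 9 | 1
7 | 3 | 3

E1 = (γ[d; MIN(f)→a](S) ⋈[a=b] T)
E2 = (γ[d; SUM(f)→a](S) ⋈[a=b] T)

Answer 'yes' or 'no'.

E1 per-node cardinality:
  S → 6
  γ[d; MIN(f)→a](S) → 3
  T → 6
  (γ[d; MIN(f)→a](S) ⋈[a=b] T) → 3
E2 per-node cardinality:
  S → 6
  γ[d; SUM(f)→a](S) → 3
  T → 6
  (γ[d; SUM(f)→a](S) ⋈[a=b] T) → 0

E1 result:
d | a | h | g | b
5 | 4 | 1 | 9 | 4
5 | 4 | 3 | 7 | 4
6 | 6 | 1 | 8 | 6
E2 result:
d | a | h | g | b
(0 rows)
Witness: (5, 4, 3, 7, 4) appears 1× in E1 but 0× in E2.

no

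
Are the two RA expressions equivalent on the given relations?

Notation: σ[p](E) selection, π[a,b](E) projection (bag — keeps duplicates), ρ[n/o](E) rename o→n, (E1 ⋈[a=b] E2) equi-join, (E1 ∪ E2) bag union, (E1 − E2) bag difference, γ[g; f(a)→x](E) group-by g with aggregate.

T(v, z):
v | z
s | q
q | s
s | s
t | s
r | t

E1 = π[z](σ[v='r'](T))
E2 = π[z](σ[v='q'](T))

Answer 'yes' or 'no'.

E1 stepwise |·|:
  T → 5
  σ[v='r'](T) → 1
  π[z](σ[v='r'](T)) → 1
E2 stepwise |·|:
  T → 5
  σ[v='q'](T) → 1
  π[z](σ[v='q'](T)) → 1

E1 result:
z
t
E2 result:
z
s
Witness: ('t',) appears 1× in E1 but 0× in E2.

no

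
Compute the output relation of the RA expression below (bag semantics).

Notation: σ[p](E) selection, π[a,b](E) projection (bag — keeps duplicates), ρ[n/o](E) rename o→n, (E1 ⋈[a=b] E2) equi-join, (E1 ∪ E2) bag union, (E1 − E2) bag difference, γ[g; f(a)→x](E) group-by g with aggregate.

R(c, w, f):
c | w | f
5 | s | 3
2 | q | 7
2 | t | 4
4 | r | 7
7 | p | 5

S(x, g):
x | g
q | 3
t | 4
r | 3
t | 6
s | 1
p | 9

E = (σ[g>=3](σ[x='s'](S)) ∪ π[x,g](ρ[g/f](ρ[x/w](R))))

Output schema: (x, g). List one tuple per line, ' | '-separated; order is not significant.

Stepwise |·|:
  S → 6
  σ[x='s'](S) → 1
  σ[g>=3](σ[x='s'](S)) → 0
  R → 5
  ρ[x/w](R) → 5
  ρ[g/f](ρ[x/w](R)) → 5
  π[x,g](ρ[g/f](ρ[x/w](R))) → 5
  (σ[g>=3](σ[x='s'](S)) ∪ π[x,g](ρ[g/f](ρ[x/w](R)))) → 5

== RESULT ==
x | g
p | 5
q | 7
r | 7
s | 3
t | 4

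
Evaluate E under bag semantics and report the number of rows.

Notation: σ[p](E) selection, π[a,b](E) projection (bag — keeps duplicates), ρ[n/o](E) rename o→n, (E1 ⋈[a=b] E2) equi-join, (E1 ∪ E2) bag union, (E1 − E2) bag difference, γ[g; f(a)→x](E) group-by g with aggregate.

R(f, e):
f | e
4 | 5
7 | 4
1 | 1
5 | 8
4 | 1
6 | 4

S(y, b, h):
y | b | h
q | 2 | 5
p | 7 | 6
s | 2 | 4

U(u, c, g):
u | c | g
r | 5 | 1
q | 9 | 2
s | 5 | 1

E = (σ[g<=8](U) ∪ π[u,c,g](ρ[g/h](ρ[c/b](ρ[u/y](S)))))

Subexpression sizes:
  U → 3
  σ[g<=8](U) → 3
  S → 3
  ρ[u/y](S) → 3
  ρ[c/b](ρ[u/y](S)) → 3
  ρ[g/h](ρ[c/b](ρ[u/y](S))) → 3
  π[u,c,g](ρ[g/h](ρ[c/b](ρ[u/y](S)))) → 3
  (σ[g<=8](U) ∪ π[u,c,g](ρ[g/h](ρ[c/b](ρ[u/y](S))))) → 6

|E| = 6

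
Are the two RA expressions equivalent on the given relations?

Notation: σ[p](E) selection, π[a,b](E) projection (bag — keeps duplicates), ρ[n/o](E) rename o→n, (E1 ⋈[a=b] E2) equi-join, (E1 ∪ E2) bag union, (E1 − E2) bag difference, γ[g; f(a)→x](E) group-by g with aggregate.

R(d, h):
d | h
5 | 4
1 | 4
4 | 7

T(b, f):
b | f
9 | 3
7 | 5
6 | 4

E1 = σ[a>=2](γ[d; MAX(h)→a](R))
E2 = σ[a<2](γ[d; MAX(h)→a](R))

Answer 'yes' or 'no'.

E1 row counts bottom-up:
  R → 3
  γ[d; MAX(h)→a](R) → 3
  σ[a>=2](γ[d; MAX(h)→a](R)) → 3
E2 row counts bottom-up:
  R → 3
  γ[d; MAX(h)→a](R) → 3
  σ[a<2](γ[d; MAX(h)→a](R)) → 0

E1 result:
d | a
1 | 4
4 | 7
5 | 4
E2 result:
d | a
(0 rows)
Witness: (5, 4) appears 1× in E1 but 0× in E2.

no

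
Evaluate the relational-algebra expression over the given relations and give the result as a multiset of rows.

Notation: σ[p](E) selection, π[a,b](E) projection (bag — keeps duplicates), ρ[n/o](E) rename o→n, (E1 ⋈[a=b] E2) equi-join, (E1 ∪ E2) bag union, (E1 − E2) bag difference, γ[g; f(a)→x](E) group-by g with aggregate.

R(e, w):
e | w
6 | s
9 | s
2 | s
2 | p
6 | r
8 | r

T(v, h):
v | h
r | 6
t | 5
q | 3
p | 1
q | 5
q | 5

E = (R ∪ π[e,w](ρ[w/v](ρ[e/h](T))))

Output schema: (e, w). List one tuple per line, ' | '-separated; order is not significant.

Subexpression sizes:
  R → 6
  T → 6
  ρ[e/h](T) → 6
  ρ[w/v](ρ[e/h](T)) → 6
  π[e,w](ρ[w/v](ρ[e/h](T))) → 6
  (R ∪ π[e,w](ρ[w/v](ρ[e/h](T)))) → 12

== RESULT ==
e | w
1 | p
2 | p
2 | s
3 | q
5 | q
5 | q
5 | t
6 | r
6 | r
6 | s
8 | r
9 | s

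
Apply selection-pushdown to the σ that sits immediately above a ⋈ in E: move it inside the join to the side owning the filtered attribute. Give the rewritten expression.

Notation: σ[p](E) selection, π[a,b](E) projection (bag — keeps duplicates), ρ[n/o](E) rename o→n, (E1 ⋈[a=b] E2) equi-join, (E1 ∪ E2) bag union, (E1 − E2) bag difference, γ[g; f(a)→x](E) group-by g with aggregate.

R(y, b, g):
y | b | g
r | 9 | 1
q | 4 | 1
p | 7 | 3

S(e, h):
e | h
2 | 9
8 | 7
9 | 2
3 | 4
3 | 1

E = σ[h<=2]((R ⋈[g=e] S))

σ filters on h, owned by the right side.
E' = (R ⋈[g=e] σ[h<=2](S))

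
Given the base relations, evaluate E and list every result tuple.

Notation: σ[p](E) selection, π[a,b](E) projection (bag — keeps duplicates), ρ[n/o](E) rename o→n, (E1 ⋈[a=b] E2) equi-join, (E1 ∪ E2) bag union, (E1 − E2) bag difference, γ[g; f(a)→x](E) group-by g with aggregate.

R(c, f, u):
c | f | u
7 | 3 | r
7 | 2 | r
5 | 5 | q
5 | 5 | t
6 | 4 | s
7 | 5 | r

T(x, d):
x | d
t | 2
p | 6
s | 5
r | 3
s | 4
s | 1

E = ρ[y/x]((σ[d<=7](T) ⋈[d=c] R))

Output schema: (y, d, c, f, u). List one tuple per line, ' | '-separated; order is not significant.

Per-node cardinality:
  T → 6
  σ[d<=7](T) → 6
  R → 6
  (σ[d<=7](T) ⋈[d=c] R) → 3
  ρ[y/x]((σ[d<=7](T) ⋈[d=c] R)) → 3

== RESULT ==
y | d | c | f | u
p | 6 | 6 | 4 | s
s | 5 | 5 | 5 | q
s | 5 | 5 | 5 | t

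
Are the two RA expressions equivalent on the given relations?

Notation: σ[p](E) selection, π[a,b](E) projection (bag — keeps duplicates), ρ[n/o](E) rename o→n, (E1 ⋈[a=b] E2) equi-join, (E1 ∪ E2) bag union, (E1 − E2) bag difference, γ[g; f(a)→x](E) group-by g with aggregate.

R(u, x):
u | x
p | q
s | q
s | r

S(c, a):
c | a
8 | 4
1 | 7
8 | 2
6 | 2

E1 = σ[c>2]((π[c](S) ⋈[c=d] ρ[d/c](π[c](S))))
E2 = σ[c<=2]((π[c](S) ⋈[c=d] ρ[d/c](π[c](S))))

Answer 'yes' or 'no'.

E1 row counts bottom-up:
  S → 4
  π[c](S) → 4
  S → 4
  π[c](S) → 4
  ρ[d/c](π[c](S)) → 4
  (π[c](S) ⋈[c=d] ρ[d/c](π[c](S))) → 6
  σ[c>2]((π[c](S) ⋈[c=d] ρ[d/c](π[c](S)))) → 5
E2 row counts bottom-up:
  S → 4
  π[c](S) → 4
  S → 4
  π[c](S) → 4
  ρ[d/c](π[c](S)) → 4
  (π[c](S) ⋈[c=d] ρ[d/c](π[c](S))) → 6
  σ[c<=2]((π[c](S) ⋈[c=d] ρ[d/c](π[c](S)))) → 1

E1 result:
c | d
6 | 6
8 | 8
8 | 8
8 | 8
8 | 8
E2 result:
c | d
1 | 1
Witness: (6, 6) appears 1× in E1 but 0× in E2.

no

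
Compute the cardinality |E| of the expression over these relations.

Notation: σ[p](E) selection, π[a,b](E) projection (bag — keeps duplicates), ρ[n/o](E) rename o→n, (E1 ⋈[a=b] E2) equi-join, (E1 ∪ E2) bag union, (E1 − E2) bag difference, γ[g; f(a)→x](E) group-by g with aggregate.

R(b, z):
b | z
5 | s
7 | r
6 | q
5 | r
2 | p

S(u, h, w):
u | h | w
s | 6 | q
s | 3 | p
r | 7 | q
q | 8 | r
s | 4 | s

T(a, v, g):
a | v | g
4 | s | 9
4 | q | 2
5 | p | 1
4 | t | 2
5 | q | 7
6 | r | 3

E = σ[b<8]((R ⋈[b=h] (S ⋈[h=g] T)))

Per-node cardinality:
  R → 5
  S → 5
  T → 6
  (S ⋈[h=g] T) → 2
  (R ⋈[b=h] (S ⋈[h=g] T)) → 1
  σ[b<8]((R ⋈[b=h] (S ⋈[h=g] T))) → 1

|E| = 1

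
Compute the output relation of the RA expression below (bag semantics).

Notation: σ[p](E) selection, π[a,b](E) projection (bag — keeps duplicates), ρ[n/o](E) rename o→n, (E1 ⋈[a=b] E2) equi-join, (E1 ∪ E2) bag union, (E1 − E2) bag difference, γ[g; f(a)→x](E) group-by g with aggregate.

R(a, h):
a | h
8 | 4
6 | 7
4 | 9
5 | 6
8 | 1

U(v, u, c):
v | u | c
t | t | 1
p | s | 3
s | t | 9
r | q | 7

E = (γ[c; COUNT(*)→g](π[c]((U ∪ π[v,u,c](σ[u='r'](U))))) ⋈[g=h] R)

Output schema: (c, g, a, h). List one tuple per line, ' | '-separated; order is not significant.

Stepwise |·|:
  U → 4
  U → 4
  σ[u='r'](U) → 0
  π[v,u,c](σ[u='r'](U)) → 0
  (U ∪ π[v,u,c](σ[u='r'](U))) → 4
  π[c]((U ∪ π[v,u,c](σ[u='r'](U)))) → 4
  γ[c; COUNT(*)→g](π[c]((U ∪ π[v,u,c](σ[u='r'](U))))) → 4
  R → 5
  (γ[c; COUNT(*)→g](π[c]((U ∪ π[v,u,c](σ[u='r'](U))))) ⋈[g=h] R) → 4

== RESULT ==
c | g | a | h
1 | 1 | 8 | 1
3 | 1 | 8 | 1
7 | 1 | 8 | 1
9 | 1 | 8 | 1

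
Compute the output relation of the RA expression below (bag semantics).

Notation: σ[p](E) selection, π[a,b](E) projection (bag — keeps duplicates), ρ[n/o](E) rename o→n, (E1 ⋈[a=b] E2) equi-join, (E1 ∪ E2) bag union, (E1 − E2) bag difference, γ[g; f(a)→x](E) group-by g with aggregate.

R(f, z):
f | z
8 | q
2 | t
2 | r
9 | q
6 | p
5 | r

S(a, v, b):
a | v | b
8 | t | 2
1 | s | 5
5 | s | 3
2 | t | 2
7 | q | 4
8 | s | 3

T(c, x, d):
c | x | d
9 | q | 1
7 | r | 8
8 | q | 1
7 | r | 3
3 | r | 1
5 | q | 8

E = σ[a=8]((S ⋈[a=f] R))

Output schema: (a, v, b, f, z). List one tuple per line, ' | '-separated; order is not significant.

Row counts bottom-up:
  S → 6
  R → 6
  (S ⋈[a=f] R) → 5
  σ[a=8]((S ⋈[a=f] R)) → 2

== RESULT ==
a | v | b | f | z
8 | s | 3 | 8 | q
8 | t | 2 | 8 | q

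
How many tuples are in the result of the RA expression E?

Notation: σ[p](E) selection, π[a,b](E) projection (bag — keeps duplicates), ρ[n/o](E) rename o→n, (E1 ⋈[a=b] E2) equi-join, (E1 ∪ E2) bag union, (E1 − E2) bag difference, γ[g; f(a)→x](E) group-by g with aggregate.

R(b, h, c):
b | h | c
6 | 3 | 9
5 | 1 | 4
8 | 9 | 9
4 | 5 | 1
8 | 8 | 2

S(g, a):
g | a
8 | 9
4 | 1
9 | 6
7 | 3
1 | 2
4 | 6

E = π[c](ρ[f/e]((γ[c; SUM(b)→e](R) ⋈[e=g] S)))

Row counts bottom-up:
  R → 5
  γ[c; SUM(b)→e](R) → 4
  S → 6
  (γ[c; SUM(b)→e](R) ⋈[e=g] S) → 3
  ρ[f/e]((γ[c; SUM(b)→e](R) ⋈[e=g] S)) → 3
  π[c](ρ[f/e]((γ[c; SUM(b)→e](R) ⋈[e=g] S))) → 3

|E| = 3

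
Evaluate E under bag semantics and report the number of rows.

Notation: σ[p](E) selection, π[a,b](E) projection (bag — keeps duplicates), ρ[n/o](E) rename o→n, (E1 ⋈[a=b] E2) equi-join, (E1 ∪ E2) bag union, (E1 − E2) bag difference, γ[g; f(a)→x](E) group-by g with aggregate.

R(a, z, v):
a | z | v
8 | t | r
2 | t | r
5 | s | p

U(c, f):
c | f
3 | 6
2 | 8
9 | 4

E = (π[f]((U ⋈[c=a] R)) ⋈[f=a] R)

Stepwise |·|:
  U → 3
  R → 3
  (U ⋈[c=a] R) → 1
  π[f]((U ⋈[c=a] R)) → 1
  R → 3
  (π[f]((U ⋈[c=a] R)) ⋈[f=a] R) → 1

|E| = 1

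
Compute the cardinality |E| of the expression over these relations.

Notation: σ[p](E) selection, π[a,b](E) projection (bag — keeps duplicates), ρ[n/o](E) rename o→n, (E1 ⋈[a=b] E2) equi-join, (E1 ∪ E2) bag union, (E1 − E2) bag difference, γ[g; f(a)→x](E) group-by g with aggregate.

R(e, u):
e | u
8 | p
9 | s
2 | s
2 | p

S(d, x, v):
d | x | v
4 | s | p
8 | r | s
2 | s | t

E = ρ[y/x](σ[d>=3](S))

Row counts bottom-up:
  S → 3
  σ[d>=3](S) → 2
  ρ[y/x](σ[d>=3](S)) → 2

|E| = 2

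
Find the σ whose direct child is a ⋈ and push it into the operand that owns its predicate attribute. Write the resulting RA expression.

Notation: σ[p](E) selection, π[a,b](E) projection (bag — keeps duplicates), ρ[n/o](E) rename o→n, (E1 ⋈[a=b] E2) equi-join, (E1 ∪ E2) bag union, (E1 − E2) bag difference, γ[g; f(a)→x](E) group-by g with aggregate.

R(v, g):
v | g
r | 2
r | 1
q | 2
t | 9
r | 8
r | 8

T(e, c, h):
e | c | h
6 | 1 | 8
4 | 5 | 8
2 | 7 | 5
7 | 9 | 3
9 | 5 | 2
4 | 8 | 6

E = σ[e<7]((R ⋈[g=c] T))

σ filters on e, owned by the right side.
E' = (R ⋈[g=c] σ[e<7](T))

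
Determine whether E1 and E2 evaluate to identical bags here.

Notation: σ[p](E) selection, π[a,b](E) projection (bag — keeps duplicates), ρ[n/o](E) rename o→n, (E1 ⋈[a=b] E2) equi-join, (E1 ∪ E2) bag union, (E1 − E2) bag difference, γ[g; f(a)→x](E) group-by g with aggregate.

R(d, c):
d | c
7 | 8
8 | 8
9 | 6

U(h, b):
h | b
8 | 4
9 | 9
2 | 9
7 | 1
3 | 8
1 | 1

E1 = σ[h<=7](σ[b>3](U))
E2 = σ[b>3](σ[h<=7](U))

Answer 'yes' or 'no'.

E1 stepwise |·|:
  U → 6
  σ[b>3](U) → 4
  σ[h<=7](σ[b>3](U)) → 2
E2 stepwise |·|:
  U → 6
  σ[h<=7](U) → 4
  σ[b>3](σ[h<=7](U)) → 2

E1 and E2 produce the same multiset:
h | b
2 | 9
3 | 8

yes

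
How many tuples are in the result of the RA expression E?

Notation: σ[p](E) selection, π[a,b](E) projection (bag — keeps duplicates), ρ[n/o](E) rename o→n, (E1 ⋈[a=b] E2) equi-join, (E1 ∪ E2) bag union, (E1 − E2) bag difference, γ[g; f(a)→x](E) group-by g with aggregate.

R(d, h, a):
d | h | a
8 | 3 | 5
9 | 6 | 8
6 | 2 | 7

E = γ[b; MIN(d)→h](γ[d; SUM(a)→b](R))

Row counts bottom-up:
  R → 3
  γ[d; SUM(a)→b](R) → 3
  γ[b; MIN(d)→h](γ[d; SUM(a)→b](R)) → 3

|E| = 3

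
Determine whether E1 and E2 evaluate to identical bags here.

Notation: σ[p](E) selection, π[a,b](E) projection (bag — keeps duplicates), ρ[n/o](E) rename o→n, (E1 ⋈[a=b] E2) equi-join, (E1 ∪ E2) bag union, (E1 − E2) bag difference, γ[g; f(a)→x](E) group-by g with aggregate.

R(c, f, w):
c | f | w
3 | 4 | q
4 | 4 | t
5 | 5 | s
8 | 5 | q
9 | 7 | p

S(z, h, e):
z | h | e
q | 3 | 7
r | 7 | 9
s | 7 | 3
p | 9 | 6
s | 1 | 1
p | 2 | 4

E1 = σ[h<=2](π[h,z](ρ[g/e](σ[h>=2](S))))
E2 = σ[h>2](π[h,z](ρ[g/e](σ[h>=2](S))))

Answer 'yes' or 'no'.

E1 subexpression sizes:
  S → 6
  σ[h>=2](S) → 5
  ρ[g/e](σ[h>=2](S)) → 5
  π[h,z](ρ[g/e](σ[h>=2](S))) → 5
  σ[h<=2](π[h,z](ρ[g/e](σ[h>=2](S)))) → 1
E2 subexpression sizes:
  S → 6
  σ[h>=2](S) → 5
  ρ[g/e](σ[h>=2](S)) → 5
  π[h,z](ρ[g/e](σ[h>=2](S))) → 5
  σ[h>2](π[h,z](ρ[g/e](σ[h>=2](S)))) → 4

E1 result:
h | z
2 | p
E2 result:
h | z
3 | q
7 | r
7 | s
9 | p
Witness: (3, 'q') appears 0× in E1 but 1× in E2.

no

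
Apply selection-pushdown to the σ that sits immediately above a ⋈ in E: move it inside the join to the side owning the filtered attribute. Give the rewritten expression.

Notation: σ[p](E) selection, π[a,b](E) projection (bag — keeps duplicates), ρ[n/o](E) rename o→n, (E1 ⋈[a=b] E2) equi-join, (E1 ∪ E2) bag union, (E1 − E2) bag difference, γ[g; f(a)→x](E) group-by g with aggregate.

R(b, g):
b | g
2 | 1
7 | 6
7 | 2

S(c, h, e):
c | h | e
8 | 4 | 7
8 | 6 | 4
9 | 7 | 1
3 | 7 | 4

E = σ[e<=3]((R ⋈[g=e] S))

σ filters on e, owned by the right side.
E' = (R ⋈[g=e] σ[e<=3](S))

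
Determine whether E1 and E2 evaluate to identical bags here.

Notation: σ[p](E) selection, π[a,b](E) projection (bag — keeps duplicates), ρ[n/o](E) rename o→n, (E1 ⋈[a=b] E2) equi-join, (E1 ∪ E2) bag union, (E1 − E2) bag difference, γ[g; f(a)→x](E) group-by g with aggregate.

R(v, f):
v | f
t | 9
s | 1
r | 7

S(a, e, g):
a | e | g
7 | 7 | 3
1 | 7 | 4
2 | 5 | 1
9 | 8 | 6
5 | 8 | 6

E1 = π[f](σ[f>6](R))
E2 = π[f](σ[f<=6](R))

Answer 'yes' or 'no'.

E1 subexpression sizes:
  R → 3
  σ[f>6](R) → 2
  π[f](σ[f>6](R)) → 2
E2 subexpression sizes:
  R → 3
  σ[f<=6](R) → 1
  π[f](σ[f<=6](R)) → 1

E1 result:
f
7
9
E2 result:
f
1
Witness: (1,) appears 0× in E1 but 1× in E2.

no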